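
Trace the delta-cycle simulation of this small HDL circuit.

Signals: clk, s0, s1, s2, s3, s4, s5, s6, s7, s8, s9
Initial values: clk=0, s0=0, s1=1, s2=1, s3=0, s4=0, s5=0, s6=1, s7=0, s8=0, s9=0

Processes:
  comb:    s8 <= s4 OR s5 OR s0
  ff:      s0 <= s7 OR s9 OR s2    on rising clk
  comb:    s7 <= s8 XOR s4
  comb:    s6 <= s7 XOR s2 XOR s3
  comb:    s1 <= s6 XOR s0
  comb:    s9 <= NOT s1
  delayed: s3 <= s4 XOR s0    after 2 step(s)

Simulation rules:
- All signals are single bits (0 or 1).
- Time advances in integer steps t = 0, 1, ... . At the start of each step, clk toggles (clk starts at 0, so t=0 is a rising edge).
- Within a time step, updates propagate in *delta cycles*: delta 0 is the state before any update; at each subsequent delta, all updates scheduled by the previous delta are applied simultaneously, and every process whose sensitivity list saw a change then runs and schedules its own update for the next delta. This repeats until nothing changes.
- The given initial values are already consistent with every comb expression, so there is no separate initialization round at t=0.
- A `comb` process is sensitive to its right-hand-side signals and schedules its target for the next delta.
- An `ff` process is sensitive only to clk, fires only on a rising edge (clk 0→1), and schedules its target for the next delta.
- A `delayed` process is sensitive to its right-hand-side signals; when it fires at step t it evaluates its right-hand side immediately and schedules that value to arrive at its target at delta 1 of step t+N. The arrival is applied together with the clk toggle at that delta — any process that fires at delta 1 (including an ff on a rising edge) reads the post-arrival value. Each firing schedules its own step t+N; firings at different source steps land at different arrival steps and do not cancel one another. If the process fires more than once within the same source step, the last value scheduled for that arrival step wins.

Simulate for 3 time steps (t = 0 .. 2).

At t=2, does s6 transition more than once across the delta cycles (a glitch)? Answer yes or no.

no

t=0 Δ0: s7=0 s9=0 clk=0 s2=1 s1=1 s4=0 s6=1 s0=0 s5=0 s3=0 s8=0
  Δ1: clk:0→1
  Δ2: s0:0→1
  Δ3: s1:1→0, s8:0→1
  Δ4: s7:0→1, s9:0→1
  Δ5: s6:1→0
  Δ6: s1:0→1
  Δ7: s9:1→0
  (7Δ to stable)
t=1 Δ0: s7=1 s9=0 clk=1 s2=1 s1=1 s4=0 s6=0 s0=1 s5=0 s3=0 s8=1
  Δ1: clk:1→0
  (1Δ to stable)
t=2 Δ0: s7=1 s9=0 clk=0 s2=1 s1=1 s4=0 s6=0 s0=1 s5=0 s3=0 s8=1
  Δ1: clk:0→1, s3:0→1
  Δ2: s6:0→1
  Δ3: s1:1→0
  Δ4: s9:0→1
  (4Δ to stable)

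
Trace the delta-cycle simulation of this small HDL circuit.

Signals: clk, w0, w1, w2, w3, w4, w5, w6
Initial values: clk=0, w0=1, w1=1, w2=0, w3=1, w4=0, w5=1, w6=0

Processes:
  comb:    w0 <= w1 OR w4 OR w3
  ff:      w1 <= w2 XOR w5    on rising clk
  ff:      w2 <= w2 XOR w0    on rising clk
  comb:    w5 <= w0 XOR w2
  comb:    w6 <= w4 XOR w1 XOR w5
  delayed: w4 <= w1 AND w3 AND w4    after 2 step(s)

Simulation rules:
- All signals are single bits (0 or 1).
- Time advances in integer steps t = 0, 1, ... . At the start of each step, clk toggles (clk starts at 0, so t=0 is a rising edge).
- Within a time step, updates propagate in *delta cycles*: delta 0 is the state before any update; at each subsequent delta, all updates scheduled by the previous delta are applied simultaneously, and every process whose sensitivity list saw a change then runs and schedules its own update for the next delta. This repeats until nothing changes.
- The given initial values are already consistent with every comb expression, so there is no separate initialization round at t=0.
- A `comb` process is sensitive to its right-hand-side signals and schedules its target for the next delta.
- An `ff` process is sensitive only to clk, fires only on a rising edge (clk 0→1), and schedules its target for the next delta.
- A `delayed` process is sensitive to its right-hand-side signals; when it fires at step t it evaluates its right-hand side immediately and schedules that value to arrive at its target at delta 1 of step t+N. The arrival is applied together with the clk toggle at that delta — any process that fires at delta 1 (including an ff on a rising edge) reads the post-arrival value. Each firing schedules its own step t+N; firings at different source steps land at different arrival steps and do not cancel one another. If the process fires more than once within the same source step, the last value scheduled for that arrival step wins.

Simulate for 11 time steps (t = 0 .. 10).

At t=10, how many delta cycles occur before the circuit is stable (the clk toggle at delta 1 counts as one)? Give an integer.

4

t=0 Δ0: w6=0 w1=1 w5=1 w0=1 clk=0 w3=1 w4=0 w2=0
  Δ1: clk:0→1
  Δ2: w2:0→1
  Δ3: w5:1→0
  Δ4: w6:0→1
  (4Δ to stable)
t=1 Δ0: w6=1 w1=1 w5=0 w0=1 clk=1 w3=1 w4=0 w2=1
  Δ1: clk:1→0
  (1Δ to stable)
t=2 Δ0: w6=1 w1=1 w5=0 w0=1 clk=0 w3=1 w4=0 w2=1
  Δ1: clk:0→1
  Δ2: w2:1→0
  Δ3: w5:0→1
  Δ4: w6:1→0
  (4Δ to stable)
t=3 Δ0: w6=0 w1=1 w5=1 w0=1 clk=1 w3=1 w4=0 w2=0
  Δ1: clk:1→0
  (1Δ to stable)
t=4 Δ0: w6=0 w1=1 w5=1 w0=1 clk=0 w3=1 w4=0 w2=0
  Δ1: clk:0→1
  Δ2: w2:0→1
  Δ3: w5:1→0
  Δ4: w6:0→1
  (4Δ to stable)
t=5 Δ0: w6=1 w1=1 w5=0 w0=1 clk=1 w3=1 w4=0 w2=1
  Δ1: clk:1→0
  (1Δ to stable)
t=6 Δ0: w6=1 w1=1 w5=0 w0=1 clk=0 w3=1 w4=0 w2=1
  Δ1: clk:0→1
  Δ2: w2:1→0
  Δ3: w5:0→1
  Δ4: w6:1→0
  (4Δ to stable)
t=7 Δ0: w6=0 w1=1 w5=1 w0=1 clk=1 w3=1 w4=0 w2=0
  Δ1: clk:1→0
  (1Δ to stable)
t=8 Δ0: w6=0 w1=1 w5=1 w0=1 clk=0 w3=1 w4=0 w2=0
  Δ1: clk:0→1
  Δ2: w2:0→1
  Δ3: w5:1→0
  Δ4: w6:0→1
  (4Δ to stable)
t=9 Δ0: w6=1 w1=1 w5=0 w0=1 clk=1 w3=1 w4=0 w2=1
  Δ1: clk:1→0
  (1Δ to stable)
t=10 Δ0: w6=1 w1=1 w5=0 w0=1 clk=0 w3=1 w4=0 w2=1
  Δ1: clk:0→1
  Δ2: w2:1→0
  Δ3: w5:0→1
  Δ4: w6:1→0
  (4Δ to stable)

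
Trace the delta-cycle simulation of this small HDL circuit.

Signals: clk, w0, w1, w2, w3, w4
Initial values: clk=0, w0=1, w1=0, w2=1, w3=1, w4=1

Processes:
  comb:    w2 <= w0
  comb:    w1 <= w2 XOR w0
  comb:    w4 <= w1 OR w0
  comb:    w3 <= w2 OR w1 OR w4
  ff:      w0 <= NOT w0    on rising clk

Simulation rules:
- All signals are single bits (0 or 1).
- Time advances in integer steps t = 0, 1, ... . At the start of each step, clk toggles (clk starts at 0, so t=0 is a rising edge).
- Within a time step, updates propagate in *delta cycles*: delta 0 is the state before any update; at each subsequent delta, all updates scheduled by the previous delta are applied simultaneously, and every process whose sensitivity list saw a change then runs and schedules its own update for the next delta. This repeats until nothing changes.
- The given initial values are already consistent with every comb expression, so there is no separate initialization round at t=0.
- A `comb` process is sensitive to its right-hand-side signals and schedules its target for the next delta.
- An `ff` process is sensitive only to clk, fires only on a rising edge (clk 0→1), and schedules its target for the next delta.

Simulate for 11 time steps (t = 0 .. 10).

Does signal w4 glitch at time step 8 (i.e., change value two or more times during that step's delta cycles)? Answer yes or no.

yes

t0.Δ0 clk=0 w4=1 w1=0 w2=1 w0=1 w3=1
t0.Δ1 clk=1 w4=1 w1=0 w2=1 w0=1 w3=1
t0.Δ2 clk=1 w4=1 w1=0 w2=1 w0=0 w3=1
t0.Δ3 clk=1 w4=0 w1=1 w2=0 w0=0 w3=1
t0.Δ4 clk=1 w4=1 w1=0 w2=0 w0=0 w3=1
t0.Δ5 clk=1 w4=0 w1=0 w2=0 w0=0 w3=1
t0.Δ6 clk=1 w4=0 w1=0 w2=0 w0=0 w3=0
t1.Δ0 clk=1 w4=0 w1=0 w2=0 w0=0 w3=0
t1.Δ1 clk=0 w4=0 w1=0 w2=0 w0=0 w3=0
t2.Δ0 clk=0 w4=0 w1=0 w2=0 w0=0 w3=0
t2.Δ1 clk=1 w4=0 w1=0 w2=0 w0=0 w3=0
t2.Δ2 clk=1 w4=0 w1=0 w2=0 w0=1 w3=0
t2.Δ3 clk=1 w4=1 w1=1 w2=1 w0=1 w3=0
t2.Δ4 clk=1 w4=1 w1=0 w2=1 w0=1 w3=1
t3.Δ0 clk=1 w4=1 w1=0 w2=1 w0=1 w3=1
t3.Δ1 clk=0 w4=1 w1=0 w2=1 w0=1 w3=1
t4.Δ0 clk=0 w4=1 w1=0 w2=1 w0=1 w3=1
t4.Δ1 clk=1 w4=1 w1=0 w2=1 w0=1 w3=1
t4.Δ2 clk=1 w4=1 w1=0 w2=1 w0=0 w3=1
t4.Δ3 clk=1 w4=0 w1=1 w2=0 w0=0 w3=1
t4.Δ4 clk=1 w4=1 w1=0 w2=0 w0=0 w3=1
t4.Δ5 clk=1 w4=0 w1=0 w2=0 w0=0 w3=1
t4.Δ6 clk=1 w4=0 w1=0 w2=0 w0=0 w3=0
t5.Δ0 clk=1 w4=0 w1=0 w2=0 w0=0 w3=0
t5.Δ1 clk=0 w4=0 w1=0 w2=0 w0=0 w3=0
t6.Δ0 clk=0 w4=0 w1=0 w2=0 w0=0 w3=0
t6.Δ1 clk=1 w4=0 w1=0 w2=0 w0=0 w3=0
t6.Δ2 clk=1 w4=0 w1=0 w2=0 w0=1 w3=0
t6.Δ3 clk=1 w4=1 w1=1 w2=1 w0=1 w3=0
t6.Δ4 clk=1 w4=1 w1=0 w2=1 w0=1 w3=1
t7.Δ0 clk=1 w4=1 w1=0 w2=1 w0=1 w3=1
t7.Δ1 clk=0 w4=1 w1=0 w2=1 w0=1 w3=1
t8.Δ0 clk=0 w4=1 w1=0 w2=1 w0=1 w3=1
t8.Δ1 clk=1 w4=1 w1=0 w2=1 w0=1 w3=1
t8.Δ2 clk=1 w4=1 w1=0 w2=1 w0=0 w3=1
t8.Δ3 clk=1 w4=0 w1=1 w2=0 w0=0 w3=1
t8.Δ4 clk=1 w4=1 w1=0 w2=0 w0=0 w3=1
t8.Δ5 clk=1 w4=0 w1=0 w2=0 w0=0 w3=1
t8.Δ6 clk=1 w4=0 w1=0 w2=0 w0=0 w3=0
t9.Δ0 clk=1 w4=0 w1=0 w2=0 w0=0 w3=0
t9.Δ1 clk=0 w4=0 w1=0 w2=0 w0=0 w3=0
t10.Δ0 clk=0 w4=0 w1=0 w2=0 w0=0 w3=0
t10.Δ1 clk=1 w4=0 w1=0 w2=0 w0=0 w3=0
t10.Δ2 clk=1 w4=0 w1=0 w2=0 w0=1 w3=0
t10.Δ3 clk=1 w4=1 w1=1 w2=1 w0=1 w3=0
t10.Δ4 clk=1 w4=1 w1=0 w2=1 w0=1 w3=1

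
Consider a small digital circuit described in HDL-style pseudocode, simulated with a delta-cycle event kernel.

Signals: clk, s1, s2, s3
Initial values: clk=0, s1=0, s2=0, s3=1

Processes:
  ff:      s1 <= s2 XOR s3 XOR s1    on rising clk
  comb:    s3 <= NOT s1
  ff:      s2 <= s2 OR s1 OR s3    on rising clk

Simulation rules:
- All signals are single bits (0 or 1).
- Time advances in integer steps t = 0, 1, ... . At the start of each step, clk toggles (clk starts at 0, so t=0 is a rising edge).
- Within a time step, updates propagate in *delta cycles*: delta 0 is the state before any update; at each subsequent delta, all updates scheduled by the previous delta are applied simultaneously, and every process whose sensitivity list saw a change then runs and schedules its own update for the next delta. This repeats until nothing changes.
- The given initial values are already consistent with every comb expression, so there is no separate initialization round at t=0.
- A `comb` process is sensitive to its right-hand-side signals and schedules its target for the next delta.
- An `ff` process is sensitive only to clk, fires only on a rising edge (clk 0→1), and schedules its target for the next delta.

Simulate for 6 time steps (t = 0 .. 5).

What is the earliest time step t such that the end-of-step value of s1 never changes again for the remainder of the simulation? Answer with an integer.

2

t=0 Δ0: clk=0 s1=0 s2=0 s3=1
  Δ1: clk:0→1
  Δ2: s1:0→1, s2:0→1
  Δ3: s3:1→0
  (3Δ to stable)
t=1 Δ0: clk=1 s1=1 s2=1 s3=0
  Δ1: clk:1→0
  (1Δ to stable)
t=2 Δ0: clk=0 s1=1 s2=1 s3=0
  Δ1: clk:0→1
  Δ2: s1:1→0
  Δ3: s3:0→1
  (3Δ to stable)
t=3 Δ0: clk=1 s1=0 s2=1 s3=1
  Δ1: clk:1→0
  (1Δ to stable)
t=4 Δ0: clk=0 s1=0 s2=1 s3=1
  Δ1: clk:0→1
  (1Δ to stable)
t=5 Δ0: clk=1 s1=0 s2=1 s3=1
  Δ1: clk:1→0
  (1Δ to stable)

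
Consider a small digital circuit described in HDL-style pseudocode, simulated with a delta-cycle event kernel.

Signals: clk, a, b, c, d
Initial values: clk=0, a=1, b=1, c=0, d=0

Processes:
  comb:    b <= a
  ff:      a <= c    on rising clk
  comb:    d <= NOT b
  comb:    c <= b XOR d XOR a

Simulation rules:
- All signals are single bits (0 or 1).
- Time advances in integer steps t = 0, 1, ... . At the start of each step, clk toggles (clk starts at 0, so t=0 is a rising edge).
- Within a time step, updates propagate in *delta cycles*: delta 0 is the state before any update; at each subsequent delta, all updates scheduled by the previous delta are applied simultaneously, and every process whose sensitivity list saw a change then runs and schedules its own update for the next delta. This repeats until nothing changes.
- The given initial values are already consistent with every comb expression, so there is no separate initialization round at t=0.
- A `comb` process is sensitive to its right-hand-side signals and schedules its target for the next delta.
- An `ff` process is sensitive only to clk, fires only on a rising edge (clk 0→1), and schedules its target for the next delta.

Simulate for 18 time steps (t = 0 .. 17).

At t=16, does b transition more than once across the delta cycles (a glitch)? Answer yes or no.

[bits: c,b,a,clk,d]
t=0: Δ0=01100 Δ1=01110 Δ2=01010 Δ3=10010 Δ4=00011 Δ5=10011 | 5Δ
t=1: Δ0=10011 Δ1=10001 | 1Δ
t=2: Δ0=10001 Δ1=10011 Δ2=10111 Δ3=01111 Δ4=11110 Δ5=01110 | 5Δ
t=3: Δ0=01110 Δ1=01100 | 1Δ
t=4: Δ0=01100 Δ1=01110 Δ2=01010 Δ3=10010 Δ4=00011 Δ5=10011 | 5Δ
t=5: Δ0=10011 Δ1=10001 | 1Δ
t=6: Δ0=10001 Δ1=10011 Δ2=10111 Δ3=01111 Δ4=11110 Δ5=01110 | 5Δ
t=7: Δ0=01110 Δ1=01100 | 1Δ
t=8: Δ0=01100 Δ1=01110 Δ2=01010 Δ3=10010 Δ4=00011 Δ5=10011 | 5Δ
t=9: Δ0=10011 Δ1=10001 | 1Δ
t=10: Δ0=10001 Δ1=10011 Δ2=10111 Δ3=01111 Δ4=11110 Δ5=01110 | 5Δ
t=11: Δ0=01110 Δ1=01100 | 1Δ
t=12: Δ0=01100 Δ1=01110 Δ2=01010 Δ3=10010 Δ4=00011 Δ5=10011 | 5Δ
t=13: Δ0=10011 Δ1=10001 | 1Δ
t=14: Δ0=10001 Δ1=10011 Δ2=10111 Δ3=01111 Δ4=11110 Δ5=01110 | 5Δ
t=15: Δ0=01110 Δ1=01100 | 1Δ
t=16: Δ0=01100 Δ1=01110 Δ2=01010 Δ3=10010 Δ4=00011 Δ5=10011 | 5Δ
t=17: Δ0=10011 Δ1=10001 | 1Δ

no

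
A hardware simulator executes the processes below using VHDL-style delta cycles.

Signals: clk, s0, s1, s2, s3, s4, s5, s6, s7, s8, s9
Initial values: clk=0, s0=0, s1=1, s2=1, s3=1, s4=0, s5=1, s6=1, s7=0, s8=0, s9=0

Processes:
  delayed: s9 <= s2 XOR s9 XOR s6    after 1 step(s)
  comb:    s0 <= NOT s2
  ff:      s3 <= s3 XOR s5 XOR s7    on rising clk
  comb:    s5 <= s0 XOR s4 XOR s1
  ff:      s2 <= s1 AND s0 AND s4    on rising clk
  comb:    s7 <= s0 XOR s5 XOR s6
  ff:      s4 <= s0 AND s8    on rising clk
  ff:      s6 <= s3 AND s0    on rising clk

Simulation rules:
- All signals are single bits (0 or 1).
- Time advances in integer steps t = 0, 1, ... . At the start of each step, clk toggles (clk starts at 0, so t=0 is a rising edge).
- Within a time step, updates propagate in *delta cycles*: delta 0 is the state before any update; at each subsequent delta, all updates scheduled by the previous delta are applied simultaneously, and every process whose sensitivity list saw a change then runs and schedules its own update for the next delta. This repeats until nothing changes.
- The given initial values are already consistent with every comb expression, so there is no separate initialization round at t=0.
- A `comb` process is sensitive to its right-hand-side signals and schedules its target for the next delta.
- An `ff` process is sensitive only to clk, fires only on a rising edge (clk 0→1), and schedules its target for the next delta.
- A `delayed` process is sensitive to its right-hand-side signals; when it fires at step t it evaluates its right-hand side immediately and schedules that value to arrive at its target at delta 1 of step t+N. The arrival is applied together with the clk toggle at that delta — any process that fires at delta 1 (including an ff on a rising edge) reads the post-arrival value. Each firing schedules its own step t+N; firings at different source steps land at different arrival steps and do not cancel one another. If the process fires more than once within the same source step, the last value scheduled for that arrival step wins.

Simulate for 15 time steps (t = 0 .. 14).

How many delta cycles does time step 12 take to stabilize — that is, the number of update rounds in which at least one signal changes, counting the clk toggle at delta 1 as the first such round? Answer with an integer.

[bits: s6,s5,s8,s0,s3,s4,s1,s7,s9,s2,clk]
t=0: Δ0=11001010010 Δ1=11001010011 Δ2=01000010001 Δ3=01010011001 Δ4=00010010001 Δ5=00010011001 | 5Δ
t=1: Δ0=00010011001 Δ1=00010011000 | 1Δ
t=2: Δ0=00010011000 Δ1=00010011001 Δ2=00011011001 | 2Δ
t=3: Δ0=00011011001 Δ1=00011011000 | 1Δ
t=4: Δ0=00011011000 Δ1=00011011001 Δ2=10010011001 Δ3=10010010001 | 3Δ
t=5: Δ0=10010010001 Δ1=10010010100 | 1Δ
t=6: Δ0=10010010100 Δ1=10010010001 Δ2=00010010001 Δ3=00010011001 | 3Δ
t=7: Δ0=00010011001 Δ1=00010011000 | 1Δ
t=8: Δ0=00010011000 Δ1=00010011001 Δ2=00011011001 | 2Δ
t=9: Δ0=00011011001 Δ1=00011011000 | 1Δ
t=10: Δ0=00011011000 Δ1=00011011001 Δ2=10010011001 Δ3=10010010001 | 3Δ
t=11: Δ0=10010010001 Δ1=10010010100 | 1Δ
t=12: Δ0=10010010100 Δ1=10010010001 Δ2=00010010001 Δ3=00010011001 | 3Δ
t=13: Δ0=00010011001 Δ1=00010011000 | 1Δ
t=14: Δ0=00010011000 Δ1=00010011001 Δ2=00011011001 | 2Δ

3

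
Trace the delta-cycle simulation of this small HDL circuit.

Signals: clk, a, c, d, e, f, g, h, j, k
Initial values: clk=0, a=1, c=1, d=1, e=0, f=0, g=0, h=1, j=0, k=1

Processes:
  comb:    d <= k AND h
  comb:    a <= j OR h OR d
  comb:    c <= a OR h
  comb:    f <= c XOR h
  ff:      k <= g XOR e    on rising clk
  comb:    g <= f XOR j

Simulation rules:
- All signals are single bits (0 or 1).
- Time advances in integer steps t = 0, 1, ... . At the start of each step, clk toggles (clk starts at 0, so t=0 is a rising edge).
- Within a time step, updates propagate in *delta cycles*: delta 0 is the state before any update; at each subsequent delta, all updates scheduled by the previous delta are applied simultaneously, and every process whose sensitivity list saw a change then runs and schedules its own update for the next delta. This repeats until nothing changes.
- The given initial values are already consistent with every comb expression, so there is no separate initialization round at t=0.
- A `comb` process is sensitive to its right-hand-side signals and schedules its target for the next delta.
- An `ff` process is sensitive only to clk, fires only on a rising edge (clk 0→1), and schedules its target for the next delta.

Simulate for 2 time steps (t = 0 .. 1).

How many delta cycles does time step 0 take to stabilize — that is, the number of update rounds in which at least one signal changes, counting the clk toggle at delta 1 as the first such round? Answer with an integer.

3

t=0 Δ0: g=0 a=1 d=1 c=1 h=1 clk=0 k=1 e=0 j=0 f=0
  Δ1: clk:0→1
  Δ2: k:1→0
  Δ3: d:1→0
  (3Δ to stable)
t=1 Δ0: g=0 a=1 d=0 c=1 h=1 clk=1 k=0 e=0 j=0 f=0
  Δ1: clk:1→0
  (1Δ to stable)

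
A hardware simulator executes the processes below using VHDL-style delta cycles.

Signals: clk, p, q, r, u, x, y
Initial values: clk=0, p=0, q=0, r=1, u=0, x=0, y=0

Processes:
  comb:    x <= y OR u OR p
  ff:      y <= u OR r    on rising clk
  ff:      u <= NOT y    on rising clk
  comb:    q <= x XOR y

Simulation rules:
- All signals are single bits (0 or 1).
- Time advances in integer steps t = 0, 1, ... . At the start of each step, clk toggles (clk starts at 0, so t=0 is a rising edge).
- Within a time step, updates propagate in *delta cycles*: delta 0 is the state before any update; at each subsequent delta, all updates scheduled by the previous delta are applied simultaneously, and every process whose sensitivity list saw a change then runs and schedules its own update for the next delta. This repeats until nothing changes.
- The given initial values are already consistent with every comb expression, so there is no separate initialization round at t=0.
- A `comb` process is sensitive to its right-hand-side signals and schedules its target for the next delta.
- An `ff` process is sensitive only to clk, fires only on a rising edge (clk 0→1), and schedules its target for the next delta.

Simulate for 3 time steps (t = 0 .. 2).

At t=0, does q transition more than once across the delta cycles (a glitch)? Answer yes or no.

yes

[bits: r,clk,u,q,y,p,x]
t=0: Δ0=1000000 Δ1=1100000 Δ2=1110100 Δ3=1111101 Δ4=1110101 | 4Δ
t=1: Δ0=1110101 Δ1=1010101 | 1Δ
t=2: Δ0=1010101 Δ1=1110101 Δ2=1100101 | 2Δ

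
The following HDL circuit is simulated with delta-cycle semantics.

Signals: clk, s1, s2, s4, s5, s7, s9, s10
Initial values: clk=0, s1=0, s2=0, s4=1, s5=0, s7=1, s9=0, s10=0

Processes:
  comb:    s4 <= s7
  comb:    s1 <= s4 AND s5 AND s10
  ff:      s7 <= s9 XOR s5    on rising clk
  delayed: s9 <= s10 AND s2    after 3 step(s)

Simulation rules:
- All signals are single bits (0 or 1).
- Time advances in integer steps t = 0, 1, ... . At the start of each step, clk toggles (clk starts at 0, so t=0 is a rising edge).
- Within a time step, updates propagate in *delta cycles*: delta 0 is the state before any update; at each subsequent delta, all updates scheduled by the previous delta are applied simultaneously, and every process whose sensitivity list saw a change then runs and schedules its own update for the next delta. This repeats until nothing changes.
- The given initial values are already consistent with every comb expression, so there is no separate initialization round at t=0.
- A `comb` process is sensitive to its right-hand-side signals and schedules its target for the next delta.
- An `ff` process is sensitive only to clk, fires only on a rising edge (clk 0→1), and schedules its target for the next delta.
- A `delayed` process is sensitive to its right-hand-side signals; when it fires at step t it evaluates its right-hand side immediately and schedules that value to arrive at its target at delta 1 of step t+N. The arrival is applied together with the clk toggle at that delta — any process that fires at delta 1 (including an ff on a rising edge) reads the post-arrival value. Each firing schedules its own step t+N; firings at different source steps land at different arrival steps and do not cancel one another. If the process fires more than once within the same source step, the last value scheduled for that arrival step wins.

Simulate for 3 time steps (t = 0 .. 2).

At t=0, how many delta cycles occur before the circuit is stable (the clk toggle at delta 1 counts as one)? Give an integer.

t0.Δ0 s10=0 s9=0 s4=1 s5=0 s7=1 clk=0 s2=0 s1=0
t0.Δ1 s10=0 s9=0 s4=1 s5=0 s7=1 clk=1 s2=0 s1=0
t0.Δ2 s10=0 s9=0 s4=1 s5=0 s7=0 clk=1 s2=0 s1=0
t0.Δ3 s10=0 s9=0 s4=0 s5=0 s7=0 clk=1 s2=0 s1=0
t1.Δ0 s10=0 s9=0 s4=0 s5=0 s7=0 clk=1 s2=0 s1=0
t1.Δ1 s10=0 s9=0 s4=0 s5=0 s7=0 clk=0 s2=0 s1=0
t2.Δ0 s10=0 s9=0 s4=0 s5=0 s7=0 clk=0 s2=0 s1=0
t2.Δ1 s10=0 s9=0 s4=0 s5=0 s7=0 clk=1 s2=0 s1=0

3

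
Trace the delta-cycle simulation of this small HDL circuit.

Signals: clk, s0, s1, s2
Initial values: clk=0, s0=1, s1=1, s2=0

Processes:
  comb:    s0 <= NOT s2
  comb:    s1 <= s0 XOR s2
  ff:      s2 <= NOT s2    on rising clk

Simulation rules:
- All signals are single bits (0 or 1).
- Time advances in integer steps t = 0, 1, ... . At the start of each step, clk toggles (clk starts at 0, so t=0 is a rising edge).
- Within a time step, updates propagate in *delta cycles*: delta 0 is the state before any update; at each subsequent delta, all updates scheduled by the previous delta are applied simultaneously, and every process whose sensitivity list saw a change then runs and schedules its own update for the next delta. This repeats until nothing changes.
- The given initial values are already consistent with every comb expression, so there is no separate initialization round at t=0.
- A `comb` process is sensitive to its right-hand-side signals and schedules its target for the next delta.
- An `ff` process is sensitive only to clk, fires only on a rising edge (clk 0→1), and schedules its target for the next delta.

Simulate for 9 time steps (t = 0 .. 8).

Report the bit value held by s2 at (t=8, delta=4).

1

t0.Δ0 s2=0 clk=0 s0=1 s1=1
t0.Δ1 s2=0 clk=1 s0=1 s1=1
t0.Δ2 s2=1 clk=1 s0=1 s1=1
t0.Δ3 s2=1 clk=1 s0=0 s1=0
t0.Δ4 s2=1 clk=1 s0=0 s1=1
t1.Δ0 s2=1 clk=1 s0=0 s1=1
t1.Δ1 s2=1 clk=0 s0=0 s1=1
t2.Δ0 s2=1 clk=0 s0=0 s1=1
t2.Δ1 s2=1 clk=1 s0=0 s1=1
t2.Δ2 s2=0 clk=1 s0=0 s1=1
t2.Δ3 s2=0 clk=1 s0=1 s1=0
t2.Δ4 s2=0 clk=1 s0=1 s1=1
t3.Δ0 s2=0 clk=1 s0=1 s1=1
t3.Δ1 s2=0 clk=0 s0=1 s1=1
t4.Δ0 s2=0 clk=0 s0=1 s1=1
t4.Δ1 s2=0 clk=1 s0=1 s1=1
t4.Δ2 s2=1 clk=1 s0=1 s1=1
t4.Δ3 s2=1 clk=1 s0=0 s1=0
t4.Δ4 s2=1 clk=1 s0=0 s1=1
t5.Δ0 s2=1 clk=1 s0=0 s1=1
t5.Δ1 s2=1 clk=0 s0=0 s1=1
t6.Δ0 s2=1 clk=0 s0=0 s1=1
t6.Δ1 s2=1 clk=1 s0=0 s1=1
t6.Δ2 s2=0 clk=1 s0=0 s1=1
t6.Δ3 s2=0 clk=1 s0=1 s1=0
t6.Δ4 s2=0 clk=1 s0=1 s1=1
t7.Δ0 s2=0 clk=1 s0=1 s1=1
t7.Δ1 s2=0 clk=0 s0=1 s1=1
t8.Δ0 s2=0 clk=0 s0=1 s1=1
t8.Δ1 s2=0 clk=1 s0=1 s1=1
t8.Δ2 s2=1 clk=1 s0=1 s1=1
t8.Δ3 s2=1 clk=1 s0=0 s1=0
t8.Δ4 s2=1 clk=1 s0=0 s1=1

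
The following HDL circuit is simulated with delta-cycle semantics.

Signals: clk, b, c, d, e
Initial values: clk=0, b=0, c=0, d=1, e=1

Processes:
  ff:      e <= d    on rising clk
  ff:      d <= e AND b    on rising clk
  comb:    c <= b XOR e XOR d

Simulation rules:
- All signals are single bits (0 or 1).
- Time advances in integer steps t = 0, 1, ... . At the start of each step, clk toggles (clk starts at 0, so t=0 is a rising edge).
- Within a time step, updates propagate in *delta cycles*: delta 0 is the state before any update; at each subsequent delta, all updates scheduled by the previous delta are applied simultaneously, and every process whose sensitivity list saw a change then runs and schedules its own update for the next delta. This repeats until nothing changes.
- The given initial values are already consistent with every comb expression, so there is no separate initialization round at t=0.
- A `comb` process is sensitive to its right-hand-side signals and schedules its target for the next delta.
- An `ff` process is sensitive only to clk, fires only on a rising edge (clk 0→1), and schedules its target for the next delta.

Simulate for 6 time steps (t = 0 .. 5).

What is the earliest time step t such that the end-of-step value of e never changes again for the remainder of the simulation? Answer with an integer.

t0.Δ0 clk=0 e=1 d=1 c=0 b=0
t0.Δ1 clk=1 e=1 d=1 c=0 b=0
t0.Δ2 clk=1 e=1 d=0 c=0 b=0
t0.Δ3 clk=1 e=1 d=0 c=1 b=0
t1.Δ0 clk=1 e=1 d=0 c=1 b=0
t1.Δ1 clk=0 e=1 d=0 c=1 b=0
t2.Δ0 clk=0 e=1 d=0 c=1 b=0
t2.Δ1 clk=1 e=1 d=0 c=1 b=0
t2.Δ2 clk=1 e=0 d=0 c=1 b=0
t2.Δ3 clk=1 e=0 d=0 c=0 b=0
t3.Δ0 clk=1 e=0 d=0 c=0 b=0
t3.Δ1 clk=0 e=0 d=0 c=0 b=0
t4.Δ0 clk=0 e=0 d=0 c=0 b=0
t4.Δ1 clk=1 e=0 d=0 c=0 b=0
t5.Δ0 clk=1 e=0 d=0 c=0 b=0
t5.Δ1 clk=0 e=0 d=0 c=0 b=0

2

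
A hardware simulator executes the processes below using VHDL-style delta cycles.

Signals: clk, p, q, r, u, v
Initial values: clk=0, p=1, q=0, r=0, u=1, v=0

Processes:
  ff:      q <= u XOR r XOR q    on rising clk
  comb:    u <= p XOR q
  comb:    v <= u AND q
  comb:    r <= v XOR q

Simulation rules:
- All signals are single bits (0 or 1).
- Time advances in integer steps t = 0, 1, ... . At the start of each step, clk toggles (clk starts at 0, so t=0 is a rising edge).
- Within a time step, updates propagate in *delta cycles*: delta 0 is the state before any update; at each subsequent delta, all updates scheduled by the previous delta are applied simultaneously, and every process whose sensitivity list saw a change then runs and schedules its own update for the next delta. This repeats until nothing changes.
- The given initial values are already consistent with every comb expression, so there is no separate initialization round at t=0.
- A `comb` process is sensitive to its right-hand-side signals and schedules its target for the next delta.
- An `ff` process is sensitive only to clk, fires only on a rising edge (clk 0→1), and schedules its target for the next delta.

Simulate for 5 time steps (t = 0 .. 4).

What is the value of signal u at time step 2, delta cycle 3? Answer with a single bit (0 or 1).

t0.Δ0 v=0 p=1 u=1 r=0 clk=0 q=0
t0.Δ1 v=0 p=1 u=1 r=0 clk=1 q=0
t0.Δ2 v=0 p=1 u=1 r=0 clk=1 q=1
t0.Δ3 v=1 p=1 u=0 r=1 clk=1 q=1
t0.Δ4 v=0 p=1 u=0 r=0 clk=1 q=1
t0.Δ5 v=0 p=1 u=0 r=1 clk=1 q=1
t1.Δ0 v=0 p=1 u=0 r=1 clk=1 q=1
t1.Δ1 v=0 p=1 u=0 r=1 clk=0 q=1
t2.Δ0 v=0 p=1 u=0 r=1 clk=0 q=1
t2.Δ1 v=0 p=1 u=0 r=1 clk=1 q=1
t2.Δ2 v=0 p=1 u=0 r=1 clk=1 q=0
t2.Δ3 v=0 p=1 u=1 r=0 clk=1 q=0
t3.Δ0 v=0 p=1 u=1 r=0 clk=1 q=0
t3.Δ1 v=0 p=1 u=1 r=0 clk=0 q=0
t4.Δ0 v=0 p=1 u=1 r=0 clk=0 q=0
t4.Δ1 v=0 p=1 u=1 r=0 clk=1 q=0
t4.Δ2 v=0 p=1 u=1 r=0 clk=1 q=1
t4.Δ3 v=1 p=1 u=0 r=1 clk=1 q=1
t4.Δ4 v=0 p=1 u=0 r=0 clk=1 q=1
t4.Δ5 v=0 p=1 u=0 r=1 clk=1 q=1

1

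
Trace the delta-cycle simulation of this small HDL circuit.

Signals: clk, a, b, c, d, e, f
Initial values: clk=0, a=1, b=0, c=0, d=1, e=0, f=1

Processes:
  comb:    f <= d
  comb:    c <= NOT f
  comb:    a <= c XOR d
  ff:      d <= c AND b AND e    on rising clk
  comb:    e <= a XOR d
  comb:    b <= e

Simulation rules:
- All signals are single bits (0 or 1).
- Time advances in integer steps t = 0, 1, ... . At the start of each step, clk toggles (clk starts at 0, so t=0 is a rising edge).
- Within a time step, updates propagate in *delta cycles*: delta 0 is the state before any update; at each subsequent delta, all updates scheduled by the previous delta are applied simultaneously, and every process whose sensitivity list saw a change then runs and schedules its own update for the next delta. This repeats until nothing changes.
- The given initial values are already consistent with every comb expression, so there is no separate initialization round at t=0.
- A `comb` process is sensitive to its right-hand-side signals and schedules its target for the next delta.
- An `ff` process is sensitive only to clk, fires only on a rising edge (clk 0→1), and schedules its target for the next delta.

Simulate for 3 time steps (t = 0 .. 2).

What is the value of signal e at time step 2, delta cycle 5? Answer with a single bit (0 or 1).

1

[bits: e,clk,a,c,b,f,d]
t=0: Δ0=0010011 Δ1=0110011 Δ2=0110010 Δ3=1100000 Δ4=0101100 Δ5=0111000 Δ6=1111000 Δ7=1111100 | 7Δ
t=1: Δ0=1111100 Δ1=1011100 | 1Δ
t=2: Δ0=1011100 Δ1=1111100 Δ2=1111101 Δ3=0101111 Δ4=1100011 Δ5=1110111 Δ6=0110111 Δ7=0110011 | 7Δ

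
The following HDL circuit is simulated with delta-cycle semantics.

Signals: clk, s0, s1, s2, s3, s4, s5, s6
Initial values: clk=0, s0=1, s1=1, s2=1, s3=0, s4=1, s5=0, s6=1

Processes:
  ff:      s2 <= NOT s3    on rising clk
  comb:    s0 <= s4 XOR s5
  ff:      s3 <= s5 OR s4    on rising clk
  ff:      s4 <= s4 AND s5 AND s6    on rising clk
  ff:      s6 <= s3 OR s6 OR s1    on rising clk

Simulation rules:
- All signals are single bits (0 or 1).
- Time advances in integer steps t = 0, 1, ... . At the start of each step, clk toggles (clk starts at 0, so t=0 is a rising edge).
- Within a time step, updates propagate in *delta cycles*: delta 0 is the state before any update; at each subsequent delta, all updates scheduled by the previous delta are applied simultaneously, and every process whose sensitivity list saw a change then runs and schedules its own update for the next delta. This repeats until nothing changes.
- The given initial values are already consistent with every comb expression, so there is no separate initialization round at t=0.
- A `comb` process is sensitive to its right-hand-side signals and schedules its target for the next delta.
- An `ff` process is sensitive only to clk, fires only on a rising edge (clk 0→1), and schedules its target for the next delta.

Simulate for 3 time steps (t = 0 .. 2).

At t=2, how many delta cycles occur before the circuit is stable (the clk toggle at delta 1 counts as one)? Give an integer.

2

[bits: s0,s1,s6,s4,s5,s2,clk,s3]
t=0: Δ0=11110100 Δ1=11110110 Δ2=11100111 Δ3=01100111 | 3Δ
t=1: Δ0=01100111 Δ1=01100101 | 1Δ
t=2: Δ0=01100101 Δ1=01100111 Δ2=01100010 | 2Δ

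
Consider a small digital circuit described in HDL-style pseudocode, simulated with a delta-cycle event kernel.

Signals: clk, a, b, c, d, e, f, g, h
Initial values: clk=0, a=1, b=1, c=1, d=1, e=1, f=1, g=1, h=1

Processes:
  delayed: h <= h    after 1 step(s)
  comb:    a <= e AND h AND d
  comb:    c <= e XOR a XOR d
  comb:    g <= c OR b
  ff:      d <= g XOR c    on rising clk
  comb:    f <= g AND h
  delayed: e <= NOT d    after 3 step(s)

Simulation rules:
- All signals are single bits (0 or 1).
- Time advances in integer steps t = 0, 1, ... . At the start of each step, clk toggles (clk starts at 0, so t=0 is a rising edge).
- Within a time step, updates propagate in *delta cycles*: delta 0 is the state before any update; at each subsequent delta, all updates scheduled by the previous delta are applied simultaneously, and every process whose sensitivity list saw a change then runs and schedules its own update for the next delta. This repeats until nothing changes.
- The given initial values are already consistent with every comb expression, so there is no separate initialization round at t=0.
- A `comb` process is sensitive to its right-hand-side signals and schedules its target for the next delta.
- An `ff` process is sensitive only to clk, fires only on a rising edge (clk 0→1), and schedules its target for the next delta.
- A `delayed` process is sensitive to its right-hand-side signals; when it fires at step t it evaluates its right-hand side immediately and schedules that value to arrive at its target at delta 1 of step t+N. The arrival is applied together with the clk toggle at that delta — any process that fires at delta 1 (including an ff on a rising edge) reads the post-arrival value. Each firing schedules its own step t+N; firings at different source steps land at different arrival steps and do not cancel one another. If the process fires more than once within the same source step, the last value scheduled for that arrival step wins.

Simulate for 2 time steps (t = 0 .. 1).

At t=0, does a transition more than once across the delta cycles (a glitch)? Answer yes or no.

t0.Δ0 clk=0 a=1 e=1 h=1 b=1 g=1 f=1 d=1 c=1
t0.Δ1 clk=1 a=1 e=1 h=1 b=1 g=1 f=1 d=1 c=1
t0.Δ2 clk=1 a=1 e=1 h=1 b=1 g=1 f=1 d=0 c=1
t0.Δ3 clk=1 a=0 e=1 h=1 b=1 g=1 f=1 d=0 c=0
t0.Δ4 clk=1 a=0 e=1 h=1 b=1 g=1 f=1 d=0 c=1
t1.Δ0 clk=1 a=0 e=1 h=1 b=1 g=1 f=1 d=0 c=1
t1.Δ1 clk=0 a=0 e=1 h=1 b=1 g=1 f=1 d=0 c=1

no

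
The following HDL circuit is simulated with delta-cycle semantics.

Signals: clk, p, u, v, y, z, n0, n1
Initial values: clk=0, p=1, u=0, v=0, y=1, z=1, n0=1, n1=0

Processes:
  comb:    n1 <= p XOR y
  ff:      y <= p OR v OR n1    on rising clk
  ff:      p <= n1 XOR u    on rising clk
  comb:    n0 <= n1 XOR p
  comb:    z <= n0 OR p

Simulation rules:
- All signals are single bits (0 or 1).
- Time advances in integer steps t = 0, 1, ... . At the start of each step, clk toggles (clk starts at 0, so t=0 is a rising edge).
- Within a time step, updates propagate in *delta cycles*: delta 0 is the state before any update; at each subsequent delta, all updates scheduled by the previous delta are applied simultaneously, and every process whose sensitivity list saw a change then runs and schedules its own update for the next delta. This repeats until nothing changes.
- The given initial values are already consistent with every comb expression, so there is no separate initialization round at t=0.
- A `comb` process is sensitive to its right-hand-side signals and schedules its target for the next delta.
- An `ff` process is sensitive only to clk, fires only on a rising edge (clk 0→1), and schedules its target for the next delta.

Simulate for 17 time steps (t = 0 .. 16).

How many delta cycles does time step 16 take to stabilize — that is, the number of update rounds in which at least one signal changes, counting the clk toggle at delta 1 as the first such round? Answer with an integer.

t=0 Δ0: v=0 u=0 n0=1 z=1 n1=0 y=1 clk=0 p=1
  Δ1: clk:0→1
  Δ2: p:1→0
  Δ3: n0:1→0, n1:0→1
  Δ4: n0:0→1, z:1→0
  Δ5: z:0→1
  (5Δ to stable)
t=1 Δ0: v=0 u=0 n0=1 z=1 n1=1 y=1 clk=1 p=0
  Δ1: clk:1→0
  (1Δ to stable)
t=2 Δ0: v=0 u=0 n0=1 z=1 n1=1 y=1 clk=0 p=0
  Δ1: clk:0→1
  Δ2: p:0→1
  Δ3: n0:1→0, n1:1→0
  Δ4: n0:0→1
  (4Δ to stable)
t=3 Δ0: v=0 u=0 n0=1 z=1 n1=0 y=1 clk=1 p=1
  Δ1: clk:1→0
  (1Δ to stable)
t=4 Δ0: v=0 u=0 n0=1 z=1 n1=0 y=1 clk=0 p=1
  Δ1: clk:0→1
  Δ2: p:1→0
  Δ3: n0:1→0, n1:0→1
  Δ4: n0:0→1, z:1→0
  Δ5: z:0→1
  (5Δ to stable)
t=5 Δ0: v=0 u=0 n0=1 z=1 n1=1 y=1 clk=1 p=0
  Δ1: clk:1→0
  (1Δ to stable)
t=6 Δ0: v=0 u=0 n0=1 z=1 n1=1 y=1 clk=0 p=0
  Δ1: clk:0→1
  Δ2: p:0→1
  Δ3: n0:1→0, n1:1→0
  Δ4: n0:0→1
  (4Δ to stable)
t=7 Δ0: v=0 u=0 n0=1 z=1 n1=0 y=1 clk=1 p=1
  Δ1: clk:1→0
  (1Δ to stable)
t=8 Δ0: v=0 u=0 n0=1 z=1 n1=0 y=1 clk=0 p=1
  Δ1: clk:0→1
  Δ2: p:1→0
  Δ3: n0:1→0, n1:0→1
  Δ4: n0:0→1, z:1→0
  Δ5: z:0→1
  (5Δ to stable)
t=9 Δ0: v=0 u=0 n0=1 z=1 n1=1 y=1 clk=1 p=0
  Δ1: clk:1→0
  (1Δ to stable)
t=10 Δ0: v=0 u=0 n0=1 z=1 n1=1 y=1 clk=0 p=0
  Δ1: clk:0→1
  Δ2: p:0→1
  Δ3: n0:1→0, n1:1→0
  Δ4: n0:0→1
  (4Δ to stable)
t=11 Δ0: v=0 u=0 n0=1 z=1 n1=0 y=1 clk=1 p=1
  Δ1: clk:1→0
  (1Δ to stable)
t=12 Δ0: v=0 u=0 n0=1 z=1 n1=0 y=1 clk=0 p=1
  Δ1: clk:0→1
  Δ2: p:1→0
  Δ3: n0:1→0, n1:0→1
  Δ4: n0:0→1, z:1→0
  Δ5: z:0→1
  (5Δ to stable)
t=13 Δ0: v=0 u=0 n0=1 z=1 n1=1 y=1 clk=1 p=0
  Δ1: clk:1→0
  (1Δ to stable)
t=14 Δ0: v=0 u=0 n0=1 z=1 n1=1 y=1 clk=0 p=0
  Δ1: clk:0→1
  Δ2: p:0→1
  Δ3: n0:1→0, n1:1→0
  Δ4: n0:0→1
  (4Δ to stable)
t=15 Δ0: v=0 u=0 n0=1 z=1 n1=0 y=1 clk=1 p=1
  Δ1: clk:1→0
  (1Δ to stable)
t=16 Δ0: v=0 u=0 n0=1 z=1 n1=0 y=1 clk=0 p=1
  Δ1: clk:0→1
  Δ2: p:1→0
  Δ3: n0:1→0, n1:0→1
  Δ4: n0:0→1, z:1→0
  Δ5: z:0→1
  (5Δ to stable)

5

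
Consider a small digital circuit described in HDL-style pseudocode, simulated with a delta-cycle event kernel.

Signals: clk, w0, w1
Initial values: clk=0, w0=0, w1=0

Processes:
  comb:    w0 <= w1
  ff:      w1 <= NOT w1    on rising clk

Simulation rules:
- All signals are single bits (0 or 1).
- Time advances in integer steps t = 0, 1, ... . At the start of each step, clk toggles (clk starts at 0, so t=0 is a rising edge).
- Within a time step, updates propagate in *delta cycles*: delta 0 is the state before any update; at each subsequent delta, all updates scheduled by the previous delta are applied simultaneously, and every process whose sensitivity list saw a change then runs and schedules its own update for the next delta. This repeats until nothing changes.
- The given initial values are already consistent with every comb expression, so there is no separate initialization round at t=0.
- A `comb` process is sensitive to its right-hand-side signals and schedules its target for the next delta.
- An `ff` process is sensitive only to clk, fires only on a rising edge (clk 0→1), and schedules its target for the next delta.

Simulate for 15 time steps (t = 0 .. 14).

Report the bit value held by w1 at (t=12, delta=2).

1

t=0 Δ0: clk=0 w1=0 w0=0
  Δ1: clk:0→1
  Δ2: w1:0→1
  Δ3: w0:0→1
  (3Δ to stable)
t=1 Δ0: clk=1 w1=1 w0=1
  Δ1: clk:1→0
  (1Δ to stable)
t=2 Δ0: clk=0 w1=1 w0=1
  Δ1: clk:0→1
  Δ2: w1:1→0
  Δ3: w0:1→0
  (3Δ to stable)
t=3 Δ0: clk=1 w1=0 w0=0
  Δ1: clk:1→0
  (1Δ to stable)
t=4 Δ0: clk=0 w1=0 w0=0
  Δ1: clk:0→1
  Δ2: w1:0→1
  Δ3: w0:0→1
  (3Δ to stable)
t=5 Δ0: clk=1 w1=1 w0=1
  Δ1: clk:1→0
  (1Δ to stable)
t=6 Δ0: clk=0 w1=1 w0=1
  Δ1: clk:0→1
  Δ2: w1:1→0
  Δ3: w0:1→0
  (3Δ to stable)
t=7 Δ0: clk=1 w1=0 w0=0
  Δ1: clk:1→0
  (1Δ to stable)
t=8 Δ0: clk=0 w1=0 w0=0
  Δ1: clk:0→1
  Δ2: w1:0→1
  Δ3: w0:0→1
  (3Δ to stable)
t=9 Δ0: clk=1 w1=1 w0=1
  Δ1: clk:1→0
  (1Δ to stable)
t=10 Δ0: clk=0 w1=1 w0=1
  Δ1: clk:0→1
  Δ2: w1:1→0
  Δ3: w0:1→0
  (3Δ to stable)
t=11 Δ0: clk=1 w1=0 w0=0
  Δ1: clk:1→0
  (1Δ to stable)
t=12 Δ0: clk=0 w1=0 w0=0
  Δ1: clk:0→1
  Δ2: w1:0→1
  Δ3: w0:0→1
  (3Δ to stable)
t=13 Δ0: clk=1 w1=1 w0=1
  Δ1: clk:1→0
  (1Δ to stable)
t=14 Δ0: clk=0 w1=1 w0=1
  Δ1: clk:0→1
  Δ2: w1:1→0
  Δ3: w0:1→0
  (3Δ to stable)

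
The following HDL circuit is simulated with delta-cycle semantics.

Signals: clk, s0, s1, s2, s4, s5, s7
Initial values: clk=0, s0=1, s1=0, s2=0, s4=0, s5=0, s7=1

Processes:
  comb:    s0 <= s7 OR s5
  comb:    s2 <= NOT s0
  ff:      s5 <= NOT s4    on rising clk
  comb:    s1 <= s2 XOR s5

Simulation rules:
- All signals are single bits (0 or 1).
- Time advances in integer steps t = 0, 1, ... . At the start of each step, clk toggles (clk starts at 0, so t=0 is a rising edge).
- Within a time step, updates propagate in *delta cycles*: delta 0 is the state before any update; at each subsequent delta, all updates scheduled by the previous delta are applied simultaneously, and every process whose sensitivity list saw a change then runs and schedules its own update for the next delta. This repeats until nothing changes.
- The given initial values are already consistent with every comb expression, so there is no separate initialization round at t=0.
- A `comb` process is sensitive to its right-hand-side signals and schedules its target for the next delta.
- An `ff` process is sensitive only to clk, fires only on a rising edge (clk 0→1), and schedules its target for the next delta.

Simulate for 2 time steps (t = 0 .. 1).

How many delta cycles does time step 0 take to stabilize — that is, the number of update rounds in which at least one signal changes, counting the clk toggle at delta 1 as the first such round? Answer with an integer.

[bits: s4,s7,s5,s1,s2,s0,clk]
t=0: Δ0=0100010 Δ1=0100011 Δ2=0110011 Δ3=0111011 | 3Δ
t=1: Δ0=0111011 Δ1=0111010 | 1Δ

3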